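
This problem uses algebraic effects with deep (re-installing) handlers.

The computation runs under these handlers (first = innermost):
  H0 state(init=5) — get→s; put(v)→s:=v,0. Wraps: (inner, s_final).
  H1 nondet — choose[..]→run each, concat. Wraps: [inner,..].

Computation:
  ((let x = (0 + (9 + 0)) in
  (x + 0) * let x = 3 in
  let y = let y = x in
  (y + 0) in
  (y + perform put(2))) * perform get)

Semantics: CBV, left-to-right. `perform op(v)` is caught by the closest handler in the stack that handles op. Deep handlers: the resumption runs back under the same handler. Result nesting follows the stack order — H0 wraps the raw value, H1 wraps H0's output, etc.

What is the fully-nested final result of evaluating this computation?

Evaluation trace:
put(2) @ H0 ⇒ s:=2
get @ H0 ⇒ 2
H0 returns (54, 2)
H1 returns [(54, 2)]
= [(54, 2)]

Answer: [(54, 2)]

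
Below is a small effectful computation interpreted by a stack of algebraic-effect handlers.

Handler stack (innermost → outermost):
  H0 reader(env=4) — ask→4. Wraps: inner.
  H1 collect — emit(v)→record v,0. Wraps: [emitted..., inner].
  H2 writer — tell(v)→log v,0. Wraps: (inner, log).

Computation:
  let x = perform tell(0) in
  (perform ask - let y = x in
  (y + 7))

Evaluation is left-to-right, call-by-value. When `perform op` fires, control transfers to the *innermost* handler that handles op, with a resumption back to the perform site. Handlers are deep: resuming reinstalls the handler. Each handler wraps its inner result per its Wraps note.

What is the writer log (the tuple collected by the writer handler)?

Answer: (0)

Working:
tell(0) @ H2 ⇒ log+=0
ask @ H0 ⇒ 4
H0 returns -3
H1 returns [-3]
H2 returns ([-3], (0))
= ([-3], (0))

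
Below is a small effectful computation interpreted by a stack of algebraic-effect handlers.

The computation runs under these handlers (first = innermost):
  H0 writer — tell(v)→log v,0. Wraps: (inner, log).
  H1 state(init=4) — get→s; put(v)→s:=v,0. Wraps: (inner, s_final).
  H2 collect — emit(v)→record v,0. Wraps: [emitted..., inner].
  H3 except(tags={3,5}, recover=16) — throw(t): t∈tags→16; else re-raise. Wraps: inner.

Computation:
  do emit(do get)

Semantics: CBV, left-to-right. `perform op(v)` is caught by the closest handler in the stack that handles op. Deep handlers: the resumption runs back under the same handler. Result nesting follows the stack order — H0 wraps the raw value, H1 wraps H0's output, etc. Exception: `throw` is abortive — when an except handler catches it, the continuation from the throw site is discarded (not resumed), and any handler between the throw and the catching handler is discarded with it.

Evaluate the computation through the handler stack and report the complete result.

Answer: [4, ((0, ()), 4)]

Evaluation trace:
get @ H1 ⇒ 4
emit(4) @ H2 ⇒ out+=4
H0 returns (0, ())
H1 returns ((0, ()), 4)
H2 returns [4, ((0, ()), 4)]
H3 returns [4, ((0, ()), 4)]
= [4, ((0, ()), 4)]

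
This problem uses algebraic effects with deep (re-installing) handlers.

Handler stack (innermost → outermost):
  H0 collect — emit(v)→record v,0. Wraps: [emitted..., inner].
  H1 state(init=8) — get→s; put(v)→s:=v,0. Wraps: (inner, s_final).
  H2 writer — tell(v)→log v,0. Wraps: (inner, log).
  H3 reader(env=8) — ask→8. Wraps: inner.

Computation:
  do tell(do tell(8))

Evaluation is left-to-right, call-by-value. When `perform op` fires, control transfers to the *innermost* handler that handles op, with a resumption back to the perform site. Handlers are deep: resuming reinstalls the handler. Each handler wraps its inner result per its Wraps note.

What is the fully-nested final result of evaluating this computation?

Answer: (([0], 8), (8, 0))

Working:
tell(8) @ H2 ⇒ log+=8
tell(0) @ H2 ⇒ log+=0
H0 returns [0]
H1 returns ([0], 8)
H2 returns (([0], 8), (8, 0))
H3 returns (([0], 8), (8, 0))
= (([0], 8), (8, 0))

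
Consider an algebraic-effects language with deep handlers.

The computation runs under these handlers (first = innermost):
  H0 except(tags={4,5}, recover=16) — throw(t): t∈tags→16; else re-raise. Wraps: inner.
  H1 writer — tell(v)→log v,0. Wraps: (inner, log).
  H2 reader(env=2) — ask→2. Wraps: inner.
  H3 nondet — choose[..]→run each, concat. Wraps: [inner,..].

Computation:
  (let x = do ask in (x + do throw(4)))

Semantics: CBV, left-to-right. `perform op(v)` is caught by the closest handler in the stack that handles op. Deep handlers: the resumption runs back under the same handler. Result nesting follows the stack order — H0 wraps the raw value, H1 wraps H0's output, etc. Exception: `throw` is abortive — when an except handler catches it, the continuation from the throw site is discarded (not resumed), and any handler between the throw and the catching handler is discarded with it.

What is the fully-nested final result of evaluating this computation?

Working:
ask @ H2 ⇒ 2
throw(4) @ H0 caught ⇒ 16
H1 returns (16, ())
H2 returns (16, ())
H3 returns [(16, ())]
= [(16, ())]

Answer: [(16, ())]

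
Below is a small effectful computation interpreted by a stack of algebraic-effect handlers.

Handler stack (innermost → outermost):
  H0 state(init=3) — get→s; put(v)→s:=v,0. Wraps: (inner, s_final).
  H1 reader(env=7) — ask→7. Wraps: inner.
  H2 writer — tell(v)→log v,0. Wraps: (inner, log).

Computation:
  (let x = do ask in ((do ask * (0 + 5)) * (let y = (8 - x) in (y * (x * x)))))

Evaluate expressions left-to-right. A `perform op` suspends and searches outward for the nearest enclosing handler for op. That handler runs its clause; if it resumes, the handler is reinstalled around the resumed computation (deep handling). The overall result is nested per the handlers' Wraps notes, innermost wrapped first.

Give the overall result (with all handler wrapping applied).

Answer: ((1715, 3), ())

Working:
ask @ H1 ⇒ 7
ask @ H1 ⇒ 7
H0 returns (1715, 3)
H1 returns (1715, 3)
H2 returns ((1715, 3), ())
= ((1715, 3), ())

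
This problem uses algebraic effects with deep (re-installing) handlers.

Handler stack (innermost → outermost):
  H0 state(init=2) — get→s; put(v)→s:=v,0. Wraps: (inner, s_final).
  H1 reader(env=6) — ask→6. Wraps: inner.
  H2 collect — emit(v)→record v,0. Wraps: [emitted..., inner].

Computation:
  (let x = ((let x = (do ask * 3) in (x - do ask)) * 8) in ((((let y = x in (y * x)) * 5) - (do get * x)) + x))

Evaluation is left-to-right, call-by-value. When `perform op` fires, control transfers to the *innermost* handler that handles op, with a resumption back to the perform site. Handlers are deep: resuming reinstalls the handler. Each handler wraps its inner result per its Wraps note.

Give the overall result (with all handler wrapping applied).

Working:
ask @ H1 ⇒ 6
ask @ H1 ⇒ 6
get @ H0 ⇒ 2
H0 returns (45984, 2)
H1 returns (45984, 2)
H2 returns [(45984, 2)]
= [(45984, 2)]

Answer: [(45984, 2)]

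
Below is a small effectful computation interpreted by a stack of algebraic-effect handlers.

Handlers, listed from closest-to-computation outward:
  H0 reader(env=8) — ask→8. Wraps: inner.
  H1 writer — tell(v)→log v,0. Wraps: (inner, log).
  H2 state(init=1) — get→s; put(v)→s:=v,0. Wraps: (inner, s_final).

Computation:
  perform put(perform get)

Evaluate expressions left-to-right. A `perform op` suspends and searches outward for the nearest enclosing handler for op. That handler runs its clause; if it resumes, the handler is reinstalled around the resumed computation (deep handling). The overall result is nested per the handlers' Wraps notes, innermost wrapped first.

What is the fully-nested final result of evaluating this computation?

Answer: ((0, ()), 1)

Working:
get @ H2 ⇒ 1
put(1) @ H2 ⇒ s:=1
H0 returns 0
H1 returns (0, ())
H2 returns ((0, ()), 1)
= ((0, ()), 1)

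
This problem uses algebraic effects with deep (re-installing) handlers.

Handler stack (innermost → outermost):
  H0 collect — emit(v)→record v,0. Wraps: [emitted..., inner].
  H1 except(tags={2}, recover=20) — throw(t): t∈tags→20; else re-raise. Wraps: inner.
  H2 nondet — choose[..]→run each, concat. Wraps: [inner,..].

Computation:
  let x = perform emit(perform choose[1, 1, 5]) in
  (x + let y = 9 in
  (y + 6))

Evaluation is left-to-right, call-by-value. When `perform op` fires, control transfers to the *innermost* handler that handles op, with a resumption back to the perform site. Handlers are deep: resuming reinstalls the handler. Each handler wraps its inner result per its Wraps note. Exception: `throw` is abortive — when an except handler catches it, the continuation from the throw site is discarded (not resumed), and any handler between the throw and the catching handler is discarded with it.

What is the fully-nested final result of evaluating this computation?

Answer: [[1, 15], [1, 15], [5, 15]]

Evaluation trace:
choose[1, 1, 5] @ H2
  branch[0] choose=1:
    emit(1) @ H0 ⇒ out+=1
    H0 returns [1, 15]
    H1 returns [1, 15]
    H2 returns [[1, 15]]
  branch[1] choose=1:
    emit(1) @ H0 ⇒ out+=1
    H0 returns [1, 15]
    H1 returns [1, 15]
    H2 returns [[1, 15]]
  branch[2] choose=5:
    emit(5) @ H0 ⇒ out+=5
    H0 returns [5, 15]
    H1 returns [5, 15]
    H2 returns [[5, 15]]
= [[1, 15], [1, 15], [5, 15]]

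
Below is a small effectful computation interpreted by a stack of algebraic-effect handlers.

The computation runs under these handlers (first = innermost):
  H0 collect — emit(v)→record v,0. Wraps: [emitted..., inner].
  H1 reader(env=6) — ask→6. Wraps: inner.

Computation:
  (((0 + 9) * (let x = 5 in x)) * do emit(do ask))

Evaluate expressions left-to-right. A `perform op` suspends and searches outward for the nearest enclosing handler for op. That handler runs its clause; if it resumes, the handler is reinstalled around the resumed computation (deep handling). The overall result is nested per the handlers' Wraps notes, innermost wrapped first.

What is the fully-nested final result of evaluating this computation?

Step-by-step:
ask @ H1 ⇒ 6
emit(6) @ H0 ⇒ out+=6
H0 returns [6, 0]
H1 returns [6, 0]
= [6, 0]

Answer: [6, 0]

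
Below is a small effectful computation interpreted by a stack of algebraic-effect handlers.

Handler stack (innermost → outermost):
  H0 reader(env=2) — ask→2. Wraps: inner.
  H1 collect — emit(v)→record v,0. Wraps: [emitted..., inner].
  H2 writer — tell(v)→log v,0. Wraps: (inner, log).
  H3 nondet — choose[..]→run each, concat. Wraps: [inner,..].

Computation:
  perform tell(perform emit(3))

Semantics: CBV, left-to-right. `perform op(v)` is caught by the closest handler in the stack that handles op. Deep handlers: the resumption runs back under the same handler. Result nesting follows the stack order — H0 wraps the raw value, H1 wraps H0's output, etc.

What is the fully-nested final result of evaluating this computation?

Evaluation trace:
emit(3) @ H1 ⇒ out+=3
tell(0) @ H2 ⇒ log+=0
H0 returns 0
H1 returns [3, 0]
H2 returns ([3, 0], (0))
H3 returns [([3, 0], (0))]
= [([3, 0], (0))]

Answer: [([3, 0], (0))]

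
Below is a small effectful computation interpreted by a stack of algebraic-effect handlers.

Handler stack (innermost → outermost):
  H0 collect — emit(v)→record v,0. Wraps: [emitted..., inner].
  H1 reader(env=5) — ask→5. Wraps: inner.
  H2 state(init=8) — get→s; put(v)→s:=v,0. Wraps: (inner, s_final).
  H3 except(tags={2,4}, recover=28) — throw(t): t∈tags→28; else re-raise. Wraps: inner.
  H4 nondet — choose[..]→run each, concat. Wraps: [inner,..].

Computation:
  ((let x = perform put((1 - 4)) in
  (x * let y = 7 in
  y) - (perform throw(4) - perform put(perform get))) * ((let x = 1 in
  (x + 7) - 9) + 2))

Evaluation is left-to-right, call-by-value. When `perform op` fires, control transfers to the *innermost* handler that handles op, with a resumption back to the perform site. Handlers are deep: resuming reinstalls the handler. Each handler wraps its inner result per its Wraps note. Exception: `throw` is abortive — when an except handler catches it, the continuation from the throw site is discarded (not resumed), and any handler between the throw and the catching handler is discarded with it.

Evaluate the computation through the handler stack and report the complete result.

Evaluation trace:
put(-3) @ H2 ⇒ s:=-3
throw(4) @ H3 caught ⇒ 28
H4 returns [28]
= [28]

Answer: [28]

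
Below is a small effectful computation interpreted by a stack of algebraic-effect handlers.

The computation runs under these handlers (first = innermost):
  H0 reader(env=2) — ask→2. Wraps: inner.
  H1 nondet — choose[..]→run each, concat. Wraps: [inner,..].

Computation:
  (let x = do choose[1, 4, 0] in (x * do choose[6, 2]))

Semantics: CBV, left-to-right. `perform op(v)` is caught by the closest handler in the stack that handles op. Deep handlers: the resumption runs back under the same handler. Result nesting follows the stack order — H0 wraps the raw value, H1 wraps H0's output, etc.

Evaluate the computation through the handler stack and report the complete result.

Evaluation trace:
choose[1, 4, 0] @ H1
  branch[0] choose=1:
    choose[6, 2] @ H1
      branch[0] choose=6:
        H0 returns 6
        H1 returns [6]
      branch[1] choose=2:
        H0 returns 2
        H1 returns [2]
  branch[1] choose=4:
    choose[6, 2] @ H1
      branch[0] choose=6:
        H0 returns 24
        H1 returns [24]
      branch[1] choose=2:
        H0 returns 8
        H1 returns [8]
  branch[2] choose=0:
    choose[6, 2] @ H1
      branch[0] choose=6:
        H0 returns 0
        H1 returns [0]
      branch[1] choose=2:
        H0 returns 0
        H1 returns [0]
= [6, 2, 24, 8, 0, 0]

Answer: [6, 2, 24, 8, 0, 0]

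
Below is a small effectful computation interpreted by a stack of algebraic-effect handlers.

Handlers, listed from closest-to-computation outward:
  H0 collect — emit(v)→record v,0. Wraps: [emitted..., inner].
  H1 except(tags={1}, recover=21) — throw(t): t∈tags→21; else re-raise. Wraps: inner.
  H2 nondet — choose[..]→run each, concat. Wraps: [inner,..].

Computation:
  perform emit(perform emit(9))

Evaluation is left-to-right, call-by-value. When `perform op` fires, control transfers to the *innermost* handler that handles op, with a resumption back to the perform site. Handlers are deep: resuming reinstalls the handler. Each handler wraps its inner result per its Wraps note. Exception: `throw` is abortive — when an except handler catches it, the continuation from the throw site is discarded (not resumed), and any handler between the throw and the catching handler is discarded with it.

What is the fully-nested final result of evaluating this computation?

Answer: [[9, 0, 0]]

Step-by-step:
emit(9) @ H0 ⇒ out+=9
emit(0) @ H0 ⇒ out+=0
H0 returns [9, 0, 0]
H1 returns [9, 0, 0]
H2 returns [[9, 0, 0]]
= [[9, 0, 0]]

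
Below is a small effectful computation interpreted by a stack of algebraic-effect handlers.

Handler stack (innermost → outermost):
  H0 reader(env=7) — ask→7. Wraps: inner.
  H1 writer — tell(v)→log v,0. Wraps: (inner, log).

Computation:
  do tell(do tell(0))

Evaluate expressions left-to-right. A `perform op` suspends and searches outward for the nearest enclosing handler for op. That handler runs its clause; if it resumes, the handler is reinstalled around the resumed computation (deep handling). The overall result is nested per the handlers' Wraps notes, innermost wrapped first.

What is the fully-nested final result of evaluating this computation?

Step-by-step:
tell(0) @ H1 ⇒ log+=0
tell(0) @ H1 ⇒ log+=0
H0 returns 0
H1 returns (0, (0, 0))
= (0, (0, 0))

Answer: (0, (0, 0))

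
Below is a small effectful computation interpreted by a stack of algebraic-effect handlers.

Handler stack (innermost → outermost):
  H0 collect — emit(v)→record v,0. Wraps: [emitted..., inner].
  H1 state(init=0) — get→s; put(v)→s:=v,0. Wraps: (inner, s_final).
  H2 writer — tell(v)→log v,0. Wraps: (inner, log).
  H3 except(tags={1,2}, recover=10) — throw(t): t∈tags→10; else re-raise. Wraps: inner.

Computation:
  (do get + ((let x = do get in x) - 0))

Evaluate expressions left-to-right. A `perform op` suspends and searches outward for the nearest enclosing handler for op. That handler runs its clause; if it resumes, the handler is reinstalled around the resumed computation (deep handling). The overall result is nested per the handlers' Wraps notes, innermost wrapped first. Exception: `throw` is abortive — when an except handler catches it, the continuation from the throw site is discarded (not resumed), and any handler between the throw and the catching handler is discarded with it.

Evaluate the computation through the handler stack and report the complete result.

Working:
get @ H1 ⇒ 0
get @ H1 ⇒ 0
H0 returns [0]
H1 returns ([0], 0)
H2 returns (([0], 0), ())
H3 returns (([0], 0), ())
= (([0], 0), ())

Answer: (([0], 0), ())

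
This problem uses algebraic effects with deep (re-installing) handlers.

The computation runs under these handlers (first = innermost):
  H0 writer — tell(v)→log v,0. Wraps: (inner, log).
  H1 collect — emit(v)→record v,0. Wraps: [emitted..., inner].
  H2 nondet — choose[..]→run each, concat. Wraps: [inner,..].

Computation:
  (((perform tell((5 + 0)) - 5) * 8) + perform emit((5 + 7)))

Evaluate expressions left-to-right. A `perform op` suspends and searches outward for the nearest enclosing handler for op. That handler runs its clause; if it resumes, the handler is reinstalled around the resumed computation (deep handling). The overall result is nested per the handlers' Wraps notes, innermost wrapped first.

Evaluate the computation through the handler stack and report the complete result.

Working:
tell(5) @ H0 ⇒ log+=5
emit(12) @ H1 ⇒ out+=12
H0 returns (-40, (5))
H1 returns [12, (-40, (5))]
H2 returns [[12, (-40, (5))]]
= [[12, (-40, (5))]]

Answer: [[12, (-40, (5))]]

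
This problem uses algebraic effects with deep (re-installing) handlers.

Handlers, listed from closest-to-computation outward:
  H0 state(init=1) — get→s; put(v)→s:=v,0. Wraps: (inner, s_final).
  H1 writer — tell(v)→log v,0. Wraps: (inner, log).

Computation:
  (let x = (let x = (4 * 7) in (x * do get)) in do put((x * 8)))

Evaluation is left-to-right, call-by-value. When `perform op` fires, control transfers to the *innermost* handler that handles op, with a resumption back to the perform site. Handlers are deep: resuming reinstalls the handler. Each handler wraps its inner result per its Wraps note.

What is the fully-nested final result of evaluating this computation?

Answer: ((0, 224), ())

Step-by-step:
get @ H0 ⇒ 1
put(224) @ H0 ⇒ s:=224
H0 returns (0, 224)
H1 returns ((0, 224), ())
= ((0, 224), ())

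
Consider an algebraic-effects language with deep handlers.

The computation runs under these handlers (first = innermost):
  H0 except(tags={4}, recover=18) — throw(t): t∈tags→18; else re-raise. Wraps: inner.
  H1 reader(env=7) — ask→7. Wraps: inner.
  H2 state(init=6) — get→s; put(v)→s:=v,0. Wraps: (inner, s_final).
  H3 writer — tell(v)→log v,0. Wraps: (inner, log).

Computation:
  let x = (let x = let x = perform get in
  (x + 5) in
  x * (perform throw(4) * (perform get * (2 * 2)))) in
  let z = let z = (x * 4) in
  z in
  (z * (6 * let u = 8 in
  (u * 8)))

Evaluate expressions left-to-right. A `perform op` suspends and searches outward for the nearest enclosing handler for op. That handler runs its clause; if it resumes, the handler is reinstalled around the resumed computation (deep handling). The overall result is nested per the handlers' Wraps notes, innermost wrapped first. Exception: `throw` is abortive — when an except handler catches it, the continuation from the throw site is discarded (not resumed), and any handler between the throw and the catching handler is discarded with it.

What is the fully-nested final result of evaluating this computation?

Answer: ((18, 6), ())

Step-by-step:
get @ H2 ⇒ 6
throw(4) @ H0 caught ⇒ 18
H1 returns 18
H2 returns (18, 6)
H3 returns ((18, 6), ())
= ((18, 6), ())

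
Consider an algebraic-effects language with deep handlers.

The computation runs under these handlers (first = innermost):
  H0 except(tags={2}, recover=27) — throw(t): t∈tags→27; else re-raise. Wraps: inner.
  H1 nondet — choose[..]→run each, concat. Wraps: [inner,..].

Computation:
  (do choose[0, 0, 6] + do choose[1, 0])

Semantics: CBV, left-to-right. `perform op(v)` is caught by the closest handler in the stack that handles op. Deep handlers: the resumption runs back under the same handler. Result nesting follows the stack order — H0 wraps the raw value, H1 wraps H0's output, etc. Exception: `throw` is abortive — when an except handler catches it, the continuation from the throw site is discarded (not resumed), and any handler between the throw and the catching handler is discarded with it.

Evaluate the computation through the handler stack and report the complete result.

Answer: [1, 0, 1, 0, 7, 6]

Working:
choose[0, 0, 6] @ H1
  branch[0] choose=0:
    choose[1, 0] @ H1
      branch[0] choose=1:
        H0 returns 1
        H1 returns [1]
      branch[1] choose=0:
        H0 returns 0
        H1 returns [0]
  branch[1] choose=0:
    choose[1, 0] @ H1
      branch[0] choose=1:
        H0 returns 1
        H1 returns [1]
      branch[1] choose=0:
        H0 returns 0
        H1 returns [0]
  branch[2] choose=6:
    choose[1, 0] @ H1
      branch[0] choose=1:
        H0 returns 7
        H1 returns [7]
      branch[1] choose=0:
        H0 returns 6
        H1 returns [6]
= [1, 0, 1, 0, 7, 6]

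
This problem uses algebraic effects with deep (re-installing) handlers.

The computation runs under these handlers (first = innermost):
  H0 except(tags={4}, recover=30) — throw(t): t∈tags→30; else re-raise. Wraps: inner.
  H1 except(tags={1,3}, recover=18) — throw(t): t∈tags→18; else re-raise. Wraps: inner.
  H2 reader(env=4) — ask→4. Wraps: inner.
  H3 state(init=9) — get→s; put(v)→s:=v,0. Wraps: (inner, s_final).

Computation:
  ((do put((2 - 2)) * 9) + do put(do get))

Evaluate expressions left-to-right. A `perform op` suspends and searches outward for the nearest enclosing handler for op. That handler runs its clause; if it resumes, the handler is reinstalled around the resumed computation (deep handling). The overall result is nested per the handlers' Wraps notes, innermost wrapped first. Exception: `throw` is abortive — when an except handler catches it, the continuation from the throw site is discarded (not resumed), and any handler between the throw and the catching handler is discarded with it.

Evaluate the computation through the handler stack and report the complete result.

Answer: (0, 0)

Step-by-step:
put(0) @ H3 ⇒ s:=0
get @ H3 ⇒ 0
put(0) @ H3 ⇒ s:=0
H0 returns 0
H1 returns 0
H2 returns 0
H3 returns (0, 0)
= (0, 0)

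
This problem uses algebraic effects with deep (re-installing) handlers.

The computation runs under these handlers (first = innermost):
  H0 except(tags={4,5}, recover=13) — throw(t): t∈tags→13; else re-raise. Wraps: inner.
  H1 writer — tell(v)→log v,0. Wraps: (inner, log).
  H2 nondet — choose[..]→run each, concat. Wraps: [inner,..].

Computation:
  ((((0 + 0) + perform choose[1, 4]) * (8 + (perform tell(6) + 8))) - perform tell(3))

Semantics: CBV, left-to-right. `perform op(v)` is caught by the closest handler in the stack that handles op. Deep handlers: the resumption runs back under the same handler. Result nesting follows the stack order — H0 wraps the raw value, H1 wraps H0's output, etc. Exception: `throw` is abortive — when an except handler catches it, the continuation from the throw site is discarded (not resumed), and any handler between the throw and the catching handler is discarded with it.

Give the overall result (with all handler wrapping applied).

Answer: [(16, (6, 3)), (64, (6, 3))]

Working:
choose[1, 4] @ H2
  branch[0] choose=1:
    tell(6) @ H1 ⇒ log+=6
    tell(3) @ H1 ⇒ log+=3
    H0 returns 16
    H1 returns (16, (6, 3))
    H2 returns [(16, (6, 3))]
  branch[1] choose=4:
    tell(6) @ H1 ⇒ log+=6
    tell(3) @ H1 ⇒ log+=3
    H0 returns 64
    H1 returns (64, (6, 3))
    H2 returns [(64, (6, 3))]
= [(16, (6, 3)), (64, (6, 3))]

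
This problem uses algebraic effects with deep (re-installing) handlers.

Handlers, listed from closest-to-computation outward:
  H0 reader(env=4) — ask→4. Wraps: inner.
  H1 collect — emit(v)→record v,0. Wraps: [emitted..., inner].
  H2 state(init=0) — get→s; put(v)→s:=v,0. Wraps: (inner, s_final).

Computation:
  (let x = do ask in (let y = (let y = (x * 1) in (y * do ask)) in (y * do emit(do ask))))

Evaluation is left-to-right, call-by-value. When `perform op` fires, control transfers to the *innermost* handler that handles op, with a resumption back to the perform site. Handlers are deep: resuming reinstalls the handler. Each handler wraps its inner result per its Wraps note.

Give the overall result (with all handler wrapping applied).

Answer: ([4, 0], 0)

Working:
ask @ H0 ⇒ 4
ask @ H0 ⇒ 4
ask @ H0 ⇒ 4
emit(4) @ H1 ⇒ out+=4
H0 returns 0
H1 returns [4, 0]
H2 returns ([4, 0], 0)
= ([4, 0], 0)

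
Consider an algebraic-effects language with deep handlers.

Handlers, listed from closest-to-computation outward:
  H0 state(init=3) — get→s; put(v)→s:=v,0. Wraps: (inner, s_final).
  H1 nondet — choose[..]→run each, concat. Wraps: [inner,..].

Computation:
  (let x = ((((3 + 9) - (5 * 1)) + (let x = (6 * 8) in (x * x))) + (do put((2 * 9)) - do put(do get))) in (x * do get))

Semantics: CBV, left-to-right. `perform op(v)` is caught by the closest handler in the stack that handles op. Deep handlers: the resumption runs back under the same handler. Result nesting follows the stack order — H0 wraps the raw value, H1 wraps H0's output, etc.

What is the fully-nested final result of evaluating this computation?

Working:
put(18) @ H0 ⇒ s:=18
get @ H0 ⇒ 18
put(18) @ H0 ⇒ s:=18
get @ H0 ⇒ 18
H0 returns (41598, 18)
H1 returns [(41598, 18)]
= [(41598, 18)]

Answer: [(41598, 18)]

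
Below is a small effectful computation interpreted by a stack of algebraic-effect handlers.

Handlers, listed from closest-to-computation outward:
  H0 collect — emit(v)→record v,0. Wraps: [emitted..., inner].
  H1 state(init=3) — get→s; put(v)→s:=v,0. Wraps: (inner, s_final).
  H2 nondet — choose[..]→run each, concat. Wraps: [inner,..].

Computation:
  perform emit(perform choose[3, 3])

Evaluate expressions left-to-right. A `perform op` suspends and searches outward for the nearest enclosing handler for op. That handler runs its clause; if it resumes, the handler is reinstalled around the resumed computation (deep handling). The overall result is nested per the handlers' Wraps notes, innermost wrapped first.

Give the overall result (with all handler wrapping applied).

Answer: [([3, 0], 3), ([3, 0], 3)]

Working:
choose[3, 3] @ H2
  branch[0] choose=3:
    emit(3) @ H0 ⇒ out+=3
    H0 returns [3, 0]
    H1 returns ([3, 0], 3)
    H2 returns [([3, 0], 3)]
  branch[1] choose=3:
    emit(3) @ H0 ⇒ out+=3
    H0 returns [3, 0]
    H1 returns ([3, 0], 3)
    H2 returns [([3, 0], 3)]
= [([3, 0], 3), ([3, 0], 3)]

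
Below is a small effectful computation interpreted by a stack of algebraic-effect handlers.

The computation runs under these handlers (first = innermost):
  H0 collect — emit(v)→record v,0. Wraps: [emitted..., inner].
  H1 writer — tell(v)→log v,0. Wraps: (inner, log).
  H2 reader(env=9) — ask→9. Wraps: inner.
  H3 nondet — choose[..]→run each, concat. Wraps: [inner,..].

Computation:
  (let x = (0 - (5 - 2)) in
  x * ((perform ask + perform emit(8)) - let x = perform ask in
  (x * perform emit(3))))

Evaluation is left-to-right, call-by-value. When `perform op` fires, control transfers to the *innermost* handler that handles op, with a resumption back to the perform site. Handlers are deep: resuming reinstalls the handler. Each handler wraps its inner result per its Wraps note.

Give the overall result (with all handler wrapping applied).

Evaluation trace:
ask @ H2 ⇒ 9
emit(8) @ H0 ⇒ out+=8
ask @ H2 ⇒ 9
emit(3) @ H0 ⇒ out+=3
H0 returns [8, 3, -27]
H1 returns ([8, 3, -27], ())
H2 returns ([8, 3, -27], ())
H3 returns [([8, 3, -27], ())]
= [([8, 3, -27], ())]

Answer: [([8, 3, -27], ())]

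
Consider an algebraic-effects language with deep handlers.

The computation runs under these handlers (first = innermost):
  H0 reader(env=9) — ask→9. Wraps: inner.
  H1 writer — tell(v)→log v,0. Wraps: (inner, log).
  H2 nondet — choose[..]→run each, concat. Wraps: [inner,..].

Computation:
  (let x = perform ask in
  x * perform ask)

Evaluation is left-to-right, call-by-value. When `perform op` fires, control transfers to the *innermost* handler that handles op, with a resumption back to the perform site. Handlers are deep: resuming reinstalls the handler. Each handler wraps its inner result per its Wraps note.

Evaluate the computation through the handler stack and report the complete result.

Working:
ask @ H0 ⇒ 9
ask @ H0 ⇒ 9
H0 returns 81
H1 returns (81, ())
H2 returns [(81, ())]
= [(81, ())]

Answer: [(81, ())]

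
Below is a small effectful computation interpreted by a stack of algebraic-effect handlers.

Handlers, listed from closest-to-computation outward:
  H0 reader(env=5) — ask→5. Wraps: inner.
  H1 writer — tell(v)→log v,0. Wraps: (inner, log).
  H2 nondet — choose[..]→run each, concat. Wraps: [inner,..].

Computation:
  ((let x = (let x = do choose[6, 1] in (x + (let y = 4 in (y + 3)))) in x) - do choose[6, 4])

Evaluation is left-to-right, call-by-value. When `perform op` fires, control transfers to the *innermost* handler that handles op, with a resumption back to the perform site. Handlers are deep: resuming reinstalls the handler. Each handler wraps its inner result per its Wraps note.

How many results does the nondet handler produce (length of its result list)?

Evaluation trace:
choose[6, 1] @ H2
  branch[0] choose=6:
    choose[6, 4] @ H2
      branch[0] choose=6:
        H0 returns 7
        H1 returns (7, ())
        H2 returns [(7, ())]
      branch[1] choose=4:
        H0 returns 9
        H1 returns (9, ())
        H2 returns [(9, ())]
  branch[1] choose=1:
    choose[6, 4] @ H2
      branch[0] choose=6:
        H0 returns 2
        H1 returns (2, ())
        H2 returns [(2, ())]
      branch[1] choose=4:
        H0 returns 4
        H1 returns (4, ())
        H2 returns [(4, ())]
= [(7, ()), (9, ()), (2, ()), (4, ())]

Answer: 4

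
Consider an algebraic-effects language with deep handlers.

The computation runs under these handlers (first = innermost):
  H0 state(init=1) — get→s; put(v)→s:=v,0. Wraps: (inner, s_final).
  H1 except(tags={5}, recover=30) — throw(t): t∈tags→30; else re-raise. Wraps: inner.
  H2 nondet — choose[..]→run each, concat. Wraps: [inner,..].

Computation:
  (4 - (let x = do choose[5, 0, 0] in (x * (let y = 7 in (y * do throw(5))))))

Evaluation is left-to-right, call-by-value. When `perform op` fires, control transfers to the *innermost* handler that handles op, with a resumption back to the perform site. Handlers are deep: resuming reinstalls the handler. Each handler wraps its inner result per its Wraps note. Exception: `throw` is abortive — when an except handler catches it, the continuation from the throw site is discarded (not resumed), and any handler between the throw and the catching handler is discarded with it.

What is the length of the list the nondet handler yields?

Answer: 3

Working:
choose[5, 0, 0] @ H2
  branch[0] choose=5:
    throw(5) @ H1 caught ⇒ 30
    H2 returns [30]
  branch[1] choose=0:
    throw(5) @ H1 caught ⇒ 30
    H2 returns [30]
  branch[2] choose=0:
    throw(5) @ H1 caught ⇒ 30
    H2 returns [30]
= [30, 30, 30]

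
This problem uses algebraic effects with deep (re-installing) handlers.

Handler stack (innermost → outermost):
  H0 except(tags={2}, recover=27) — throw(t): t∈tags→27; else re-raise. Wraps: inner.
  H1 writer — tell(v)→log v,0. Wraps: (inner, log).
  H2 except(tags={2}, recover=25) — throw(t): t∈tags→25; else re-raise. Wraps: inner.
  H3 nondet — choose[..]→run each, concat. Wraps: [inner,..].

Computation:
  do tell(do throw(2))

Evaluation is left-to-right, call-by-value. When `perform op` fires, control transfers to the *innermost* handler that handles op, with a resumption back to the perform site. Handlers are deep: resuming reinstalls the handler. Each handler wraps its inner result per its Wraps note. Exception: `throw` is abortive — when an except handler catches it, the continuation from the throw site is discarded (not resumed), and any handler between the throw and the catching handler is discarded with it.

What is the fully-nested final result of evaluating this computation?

Answer: [(27, ())]

Working:
throw(2) @ H0 caught ⇒ 27
H1 returns (27, ())
H2 returns (27, ())
H3 returns [(27, ())]
= [(27, ())]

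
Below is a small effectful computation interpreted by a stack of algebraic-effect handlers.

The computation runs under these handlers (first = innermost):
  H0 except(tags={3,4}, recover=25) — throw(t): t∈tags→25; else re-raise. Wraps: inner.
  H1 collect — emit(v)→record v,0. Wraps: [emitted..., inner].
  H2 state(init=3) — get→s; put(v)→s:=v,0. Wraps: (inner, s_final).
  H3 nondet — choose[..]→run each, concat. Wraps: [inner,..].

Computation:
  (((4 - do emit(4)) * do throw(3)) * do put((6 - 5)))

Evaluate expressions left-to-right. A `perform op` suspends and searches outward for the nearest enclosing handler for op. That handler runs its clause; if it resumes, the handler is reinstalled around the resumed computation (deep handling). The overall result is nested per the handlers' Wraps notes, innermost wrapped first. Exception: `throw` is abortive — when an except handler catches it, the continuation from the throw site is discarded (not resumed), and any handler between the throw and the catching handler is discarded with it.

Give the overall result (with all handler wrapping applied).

Answer: [([4, 25], 3)]

Working:
emit(4) @ H1 ⇒ out+=4
throw(3) @ H0 caught ⇒ 25
H1 returns [4, 25]
H2 returns ([4, 25], 3)
H3 returns [([4, 25], 3)]
= [([4, 25], 3)]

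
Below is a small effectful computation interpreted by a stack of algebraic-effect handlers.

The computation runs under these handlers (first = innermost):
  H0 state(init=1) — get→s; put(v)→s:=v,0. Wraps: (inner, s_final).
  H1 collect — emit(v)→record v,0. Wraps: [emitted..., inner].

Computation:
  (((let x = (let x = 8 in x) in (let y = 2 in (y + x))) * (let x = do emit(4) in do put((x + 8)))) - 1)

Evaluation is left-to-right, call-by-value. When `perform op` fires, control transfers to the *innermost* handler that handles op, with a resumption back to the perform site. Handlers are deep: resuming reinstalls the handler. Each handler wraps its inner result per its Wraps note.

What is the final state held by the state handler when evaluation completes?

Answer: 8

Step-by-step:
emit(4) @ H1 ⇒ out+=4
put(8) @ H0 ⇒ s:=8
H0 returns (-1, 8)
H1 returns [4, (-1, 8)]
= [4, (-1, 8)]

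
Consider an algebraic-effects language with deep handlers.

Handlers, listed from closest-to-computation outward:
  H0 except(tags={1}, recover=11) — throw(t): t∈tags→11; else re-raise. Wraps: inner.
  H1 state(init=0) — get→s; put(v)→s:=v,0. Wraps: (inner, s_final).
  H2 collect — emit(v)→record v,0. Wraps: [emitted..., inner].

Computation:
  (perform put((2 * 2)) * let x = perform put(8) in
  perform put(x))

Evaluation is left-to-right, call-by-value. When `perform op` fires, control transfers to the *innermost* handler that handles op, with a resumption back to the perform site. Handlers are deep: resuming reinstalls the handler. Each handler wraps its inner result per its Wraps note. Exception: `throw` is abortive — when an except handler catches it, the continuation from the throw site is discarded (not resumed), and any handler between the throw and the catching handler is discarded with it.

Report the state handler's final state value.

Answer: 0

Working:
put(4) @ H1 ⇒ s:=4
put(8) @ H1 ⇒ s:=8
put(0) @ H1 ⇒ s:=0
H0 returns 0
H1 returns (0, 0)
H2 returns [(0, 0)]
= [(0, 0)]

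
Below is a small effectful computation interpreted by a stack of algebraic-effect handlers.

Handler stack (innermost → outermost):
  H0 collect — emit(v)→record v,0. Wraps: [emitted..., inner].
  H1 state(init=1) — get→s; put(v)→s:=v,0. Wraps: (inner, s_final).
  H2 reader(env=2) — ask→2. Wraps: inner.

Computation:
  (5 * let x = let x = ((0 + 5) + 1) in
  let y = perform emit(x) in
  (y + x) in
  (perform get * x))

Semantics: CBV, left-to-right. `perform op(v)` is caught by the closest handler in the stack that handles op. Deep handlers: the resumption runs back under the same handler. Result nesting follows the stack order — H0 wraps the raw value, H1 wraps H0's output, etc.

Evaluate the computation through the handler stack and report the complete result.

Evaluation trace:
emit(6) @ H0 ⇒ out+=6
get @ H1 ⇒ 1
H0 returns [6, 30]
H1 returns ([6, 30], 1)
H2 returns ([6, 30], 1)
= ([6, 30], 1)

Answer: ([6, 30], 1)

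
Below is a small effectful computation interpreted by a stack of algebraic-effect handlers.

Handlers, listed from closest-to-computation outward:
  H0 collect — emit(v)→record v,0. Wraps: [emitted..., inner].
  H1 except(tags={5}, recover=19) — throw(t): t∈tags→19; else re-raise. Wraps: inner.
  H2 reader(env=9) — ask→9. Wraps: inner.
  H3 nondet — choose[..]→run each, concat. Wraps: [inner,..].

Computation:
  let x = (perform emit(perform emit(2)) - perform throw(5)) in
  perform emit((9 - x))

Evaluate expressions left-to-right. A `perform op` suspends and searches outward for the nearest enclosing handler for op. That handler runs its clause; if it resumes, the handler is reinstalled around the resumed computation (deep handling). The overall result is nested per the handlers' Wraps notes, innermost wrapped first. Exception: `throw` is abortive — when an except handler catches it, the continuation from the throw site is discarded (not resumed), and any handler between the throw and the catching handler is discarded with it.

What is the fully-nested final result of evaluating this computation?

Working:
emit(2) @ H0 ⇒ out+=2
emit(0) @ H0 ⇒ out+=0
throw(5) @ H1 caught ⇒ 19
H2 returns 19
H3 returns [19]
= [19]

Answer: [19]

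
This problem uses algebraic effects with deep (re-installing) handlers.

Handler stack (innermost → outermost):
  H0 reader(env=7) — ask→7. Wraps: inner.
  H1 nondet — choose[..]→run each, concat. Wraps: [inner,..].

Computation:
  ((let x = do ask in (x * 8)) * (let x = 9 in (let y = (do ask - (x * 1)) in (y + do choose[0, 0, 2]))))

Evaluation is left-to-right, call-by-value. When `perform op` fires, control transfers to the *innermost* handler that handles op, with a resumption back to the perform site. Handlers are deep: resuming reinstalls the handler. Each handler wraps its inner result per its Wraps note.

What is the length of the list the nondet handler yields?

Evaluation trace:
ask @ H0 ⇒ 7
ask @ H0 ⇒ 7
choose[0, 0, 2] @ H1
  branch[0] choose=0:
    H0 returns -112
    H1 returns [-112]
  branch[1] choose=0:
    H0 returns -112
    H1 returns [-112]
  branch[2] choose=2:
    H0 returns 0
    H1 returns [0]
= [-112, -112, 0]

Answer: 3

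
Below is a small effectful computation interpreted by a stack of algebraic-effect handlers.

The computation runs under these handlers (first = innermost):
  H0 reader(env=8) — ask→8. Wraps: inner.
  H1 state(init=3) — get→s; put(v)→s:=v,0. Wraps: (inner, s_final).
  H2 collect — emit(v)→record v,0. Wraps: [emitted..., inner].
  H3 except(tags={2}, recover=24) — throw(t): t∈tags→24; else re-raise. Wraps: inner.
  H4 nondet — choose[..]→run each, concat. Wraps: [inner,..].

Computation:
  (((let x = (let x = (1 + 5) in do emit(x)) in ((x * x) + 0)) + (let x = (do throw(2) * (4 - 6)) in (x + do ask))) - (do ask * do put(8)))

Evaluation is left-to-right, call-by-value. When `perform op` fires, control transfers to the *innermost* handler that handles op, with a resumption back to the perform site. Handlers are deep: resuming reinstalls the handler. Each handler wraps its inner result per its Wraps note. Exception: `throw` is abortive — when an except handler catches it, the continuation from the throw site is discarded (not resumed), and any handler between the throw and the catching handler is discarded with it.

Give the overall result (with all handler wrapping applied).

Evaluation trace:
emit(6) @ H2 ⇒ out+=6
throw(2) @ H3 caught ⇒ 24
H4 returns [24]
= [24]

Answer: [24]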